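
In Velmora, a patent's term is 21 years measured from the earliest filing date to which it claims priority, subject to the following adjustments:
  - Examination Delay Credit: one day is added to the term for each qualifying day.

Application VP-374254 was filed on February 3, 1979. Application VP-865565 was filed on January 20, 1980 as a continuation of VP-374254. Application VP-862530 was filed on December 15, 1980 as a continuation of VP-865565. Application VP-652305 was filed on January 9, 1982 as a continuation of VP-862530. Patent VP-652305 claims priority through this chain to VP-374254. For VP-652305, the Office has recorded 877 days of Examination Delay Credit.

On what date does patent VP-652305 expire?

June 29, 2002

Earliest priority filing: 3 February 1979.
Base term: 3 February 1979 + 21 years → 3 February 2000.
Examination Delay Credit: +877 days → 29 June 2002.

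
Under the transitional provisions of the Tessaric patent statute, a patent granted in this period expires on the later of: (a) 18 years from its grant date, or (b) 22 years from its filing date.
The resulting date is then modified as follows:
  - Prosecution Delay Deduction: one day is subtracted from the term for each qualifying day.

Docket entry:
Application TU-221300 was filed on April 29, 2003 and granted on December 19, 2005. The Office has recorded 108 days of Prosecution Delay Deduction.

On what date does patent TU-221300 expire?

(a) grant + 18 years → 19 December 2023.
(b) filing + 22 years → 29 April 2025.
Later of the two: 29 April 2025.
Prosecution Delay Deduction: −108 days → 11 January 2025.

January 11, 2025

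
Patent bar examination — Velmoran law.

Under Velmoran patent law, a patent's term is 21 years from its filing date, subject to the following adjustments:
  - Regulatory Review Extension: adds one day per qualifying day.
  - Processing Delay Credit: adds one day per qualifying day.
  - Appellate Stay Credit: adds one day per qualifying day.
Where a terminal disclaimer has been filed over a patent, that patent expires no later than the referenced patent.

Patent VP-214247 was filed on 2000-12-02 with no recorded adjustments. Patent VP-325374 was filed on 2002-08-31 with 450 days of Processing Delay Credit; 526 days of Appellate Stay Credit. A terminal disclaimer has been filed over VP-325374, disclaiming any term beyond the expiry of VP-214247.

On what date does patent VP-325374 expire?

December 2, 2021

Natural term of VP-325374:
  Base: filing + 21 years → 31 August 2023.
  Processing Delay Credit: +450 days → 23 November 2024.
  Appellate Stay Credit: +526 days → 3 May 2026.
Expiry of referenced patent VP-214247:
  Base: filing + 21 years → 2 December 2021.
Terminal disclaimer: VP-325374 expires on the earlier of 3 May 2026 and 2 December 2021.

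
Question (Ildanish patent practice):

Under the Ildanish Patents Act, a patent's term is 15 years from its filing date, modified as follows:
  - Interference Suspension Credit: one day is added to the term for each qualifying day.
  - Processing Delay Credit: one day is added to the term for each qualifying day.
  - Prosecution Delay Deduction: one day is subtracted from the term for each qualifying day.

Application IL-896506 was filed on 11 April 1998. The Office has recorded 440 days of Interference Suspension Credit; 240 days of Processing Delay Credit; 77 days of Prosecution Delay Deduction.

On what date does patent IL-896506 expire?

2014-12-05

Base term: filing date + 15 years → 11 April 2013.
Interference Suspension Credit: +440 days → 25 June 2014.
Processing Delay Credit: +240 days → 20 February 2015.
Prosecution Delay Deduction: −77 days → 5 December 2014.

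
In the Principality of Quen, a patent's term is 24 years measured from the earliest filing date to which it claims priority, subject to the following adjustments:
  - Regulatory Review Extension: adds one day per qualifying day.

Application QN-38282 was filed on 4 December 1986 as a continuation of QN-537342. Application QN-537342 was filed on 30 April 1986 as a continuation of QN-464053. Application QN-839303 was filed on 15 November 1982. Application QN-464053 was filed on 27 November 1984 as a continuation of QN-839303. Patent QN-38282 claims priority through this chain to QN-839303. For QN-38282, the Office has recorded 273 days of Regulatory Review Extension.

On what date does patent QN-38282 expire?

August 15, 2007

Earliest priority filing: 15 November 1982.
Base term: 15 November 1982 + 24 years → 15 November 2006.
Regulatory Review Extension: +273 days → 15 August 2007.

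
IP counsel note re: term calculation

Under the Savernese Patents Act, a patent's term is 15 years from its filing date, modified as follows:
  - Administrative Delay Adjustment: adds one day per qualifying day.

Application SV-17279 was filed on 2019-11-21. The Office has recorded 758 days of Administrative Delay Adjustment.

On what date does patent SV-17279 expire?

Base term: filing date + 15 years → 21 November 2034.
Administrative Delay Adjustment: +758 days → 18 December 2036.

December 18, 2036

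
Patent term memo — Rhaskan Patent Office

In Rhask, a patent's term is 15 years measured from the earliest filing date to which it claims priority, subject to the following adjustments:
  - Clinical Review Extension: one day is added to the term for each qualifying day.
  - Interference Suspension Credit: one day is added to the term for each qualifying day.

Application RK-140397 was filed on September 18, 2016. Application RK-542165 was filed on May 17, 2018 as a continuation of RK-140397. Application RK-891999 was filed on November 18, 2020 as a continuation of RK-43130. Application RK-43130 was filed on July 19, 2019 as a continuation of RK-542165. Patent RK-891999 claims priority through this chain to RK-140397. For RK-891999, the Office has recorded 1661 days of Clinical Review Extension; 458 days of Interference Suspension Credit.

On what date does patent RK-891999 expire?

2037-07-07

Earliest priority filing: 18 September 2016.
Base term: 18 September 2016 + 15 years → 18 September 2031.
Clinical Review Extension: +1661 days → 5 April 2036.
Interference Suspension Credit: +458 days → 7 July 2037.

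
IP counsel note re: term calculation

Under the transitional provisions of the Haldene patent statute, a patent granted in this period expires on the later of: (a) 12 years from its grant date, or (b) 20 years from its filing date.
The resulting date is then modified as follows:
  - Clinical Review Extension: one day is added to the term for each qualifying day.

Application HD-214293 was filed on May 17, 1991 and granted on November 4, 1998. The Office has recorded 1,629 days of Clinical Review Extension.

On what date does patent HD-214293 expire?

(a) grant + 12 years → 4 November 2010.
(b) filing + 20 years → 17 May 2011.
Later of the two: 17 May 2011.
Clinical Review Extension: +1629 days → 1 November 2015.

2015-11-01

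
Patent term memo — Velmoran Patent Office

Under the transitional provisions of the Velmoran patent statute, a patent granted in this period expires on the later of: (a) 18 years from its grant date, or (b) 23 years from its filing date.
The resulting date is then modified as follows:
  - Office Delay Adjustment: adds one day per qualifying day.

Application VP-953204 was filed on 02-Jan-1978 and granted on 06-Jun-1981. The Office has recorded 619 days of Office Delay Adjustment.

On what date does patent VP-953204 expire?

2002-09-13

(a) grant + 18 years → 6 June 1999.
(b) filing + 23 years → 2 January 2001.
Later of the two: 2 January 2001.
Office Delay Adjustment: +619 days → 13 September 2002.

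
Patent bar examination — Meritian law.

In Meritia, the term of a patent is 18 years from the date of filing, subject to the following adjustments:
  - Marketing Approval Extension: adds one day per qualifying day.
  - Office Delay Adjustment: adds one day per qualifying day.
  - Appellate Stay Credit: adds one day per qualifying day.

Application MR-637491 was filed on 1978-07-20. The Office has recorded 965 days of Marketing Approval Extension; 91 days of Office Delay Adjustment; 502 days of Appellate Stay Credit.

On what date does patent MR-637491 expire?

October 25, 2000

Base term: filing date + 18 years → 20 July 1996.
Marketing Approval Extension: +965 days → 12 March 1999.
Office Delay Adjustment: +91 days → 11 June 1999.
Appellate Stay Credit: +502 days → 25 October 2000.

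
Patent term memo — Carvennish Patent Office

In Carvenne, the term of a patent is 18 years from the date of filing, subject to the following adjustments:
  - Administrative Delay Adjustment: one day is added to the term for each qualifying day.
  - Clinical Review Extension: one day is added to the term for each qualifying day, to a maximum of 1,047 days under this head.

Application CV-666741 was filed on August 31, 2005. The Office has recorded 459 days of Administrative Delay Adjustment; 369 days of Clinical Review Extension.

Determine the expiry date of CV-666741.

Base term: filing date + 18 years → 31 August 2023.
Administrative Delay Adjustment: +459 days → 2 December 2024.
Clinical Review Extension: 369 days (within the 1047-day cap) → +369 days → 6 December 2025.

2025-12-06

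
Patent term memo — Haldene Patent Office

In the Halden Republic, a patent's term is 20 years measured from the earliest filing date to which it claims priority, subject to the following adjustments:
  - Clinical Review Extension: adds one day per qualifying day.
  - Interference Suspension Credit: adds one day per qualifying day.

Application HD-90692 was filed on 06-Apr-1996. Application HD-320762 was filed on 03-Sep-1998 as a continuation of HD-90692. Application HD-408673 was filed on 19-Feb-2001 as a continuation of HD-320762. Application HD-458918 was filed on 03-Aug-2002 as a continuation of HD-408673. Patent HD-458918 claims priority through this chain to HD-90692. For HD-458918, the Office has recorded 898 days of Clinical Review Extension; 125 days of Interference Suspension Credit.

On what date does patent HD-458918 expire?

Earliest priority filing: 6 April 1996.
Base term: 6 April 1996 + 20 years → 6 April 2016.
Clinical Review Extension: +898 days → 21 September 2018.
Interference Suspension Credit: +125 days → 24 January 2019.

2019-01-24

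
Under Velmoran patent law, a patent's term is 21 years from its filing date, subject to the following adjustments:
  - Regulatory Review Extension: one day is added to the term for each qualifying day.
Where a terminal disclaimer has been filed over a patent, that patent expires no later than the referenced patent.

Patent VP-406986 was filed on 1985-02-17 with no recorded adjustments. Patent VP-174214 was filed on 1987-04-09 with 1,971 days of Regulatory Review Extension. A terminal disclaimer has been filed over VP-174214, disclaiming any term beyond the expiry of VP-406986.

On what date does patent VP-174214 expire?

February 17, 2006

Natural term of VP-174214:
  Base: filing + 21 years → 9 April 2008.
  Regulatory Review Extension: +1971 days → 1 September 2013.
Expiry of referenced patent VP-406986:
  Base: filing + 21 years → 17 February 2006.
Terminal disclaimer: VP-174214 expires on the earlier of 1 September 2013 and 17 February 2006.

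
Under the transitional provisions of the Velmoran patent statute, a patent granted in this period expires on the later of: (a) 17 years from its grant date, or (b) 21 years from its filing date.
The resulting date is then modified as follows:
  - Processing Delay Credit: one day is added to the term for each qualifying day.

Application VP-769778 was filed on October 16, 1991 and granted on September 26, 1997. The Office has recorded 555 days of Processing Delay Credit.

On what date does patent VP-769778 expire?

April 3, 2016

(a) grant + 17 years → 26 September 2014.
(b) filing + 21 years → 16 October 2012.
Later of the two: 26 September 2014.
Processing Delay Credit: +555 days → 3 April 2016.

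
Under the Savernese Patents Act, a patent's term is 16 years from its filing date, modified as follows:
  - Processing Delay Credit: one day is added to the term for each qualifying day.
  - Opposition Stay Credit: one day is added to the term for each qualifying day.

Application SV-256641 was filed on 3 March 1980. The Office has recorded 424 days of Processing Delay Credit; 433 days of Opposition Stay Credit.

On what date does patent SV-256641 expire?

Base term: filing date + 16 years → 3 March 1996.
Processing Delay Credit: +424 days → 1 May 1997.
Opposition Stay Credit: +433 days → 8 July 1998.

1998-07-08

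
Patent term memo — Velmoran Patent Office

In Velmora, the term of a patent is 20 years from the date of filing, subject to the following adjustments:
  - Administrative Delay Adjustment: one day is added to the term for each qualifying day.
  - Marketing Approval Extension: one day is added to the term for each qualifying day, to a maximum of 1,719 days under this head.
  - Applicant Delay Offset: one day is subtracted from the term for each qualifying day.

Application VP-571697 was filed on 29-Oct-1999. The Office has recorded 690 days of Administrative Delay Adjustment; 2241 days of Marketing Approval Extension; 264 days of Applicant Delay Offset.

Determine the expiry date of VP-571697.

Base term: filing date + 20 years → 29 October 2019.
Administrative Delay Adjustment: +690 days → 18 September 2021.
Marketing Approval Extension: 2241 days claimed exceeds the 1719-day cap, so +1719 days → 3 June 2026.
Applicant Delay Offset: −264 days → 12 September 2025.

September 12, 2025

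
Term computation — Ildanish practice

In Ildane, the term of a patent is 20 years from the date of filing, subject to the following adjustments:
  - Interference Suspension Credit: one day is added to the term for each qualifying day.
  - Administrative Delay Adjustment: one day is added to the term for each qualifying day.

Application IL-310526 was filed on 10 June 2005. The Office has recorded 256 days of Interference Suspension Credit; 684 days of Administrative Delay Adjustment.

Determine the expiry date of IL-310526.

Base term: filing date + 20 years → 10 June 2025.
Interference Suspension Credit: +256 days → 21 February 2026.
Administrative Delay Adjustment: +684 days → 6 January 2028.

2028-01-06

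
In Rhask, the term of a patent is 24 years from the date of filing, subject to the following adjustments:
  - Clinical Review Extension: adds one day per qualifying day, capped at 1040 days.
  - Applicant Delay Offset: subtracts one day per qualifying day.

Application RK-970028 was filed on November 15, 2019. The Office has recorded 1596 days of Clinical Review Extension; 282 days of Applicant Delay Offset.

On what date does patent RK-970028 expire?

Base term: filing date + 24 years → 15 November 2043.
Clinical Review Extension: 1596 days claimed exceeds the 1040-day cap, so +1040 days → 20 September 2046.
Applicant Delay Offset: −282 days → 12 December 2045.

2045-12-12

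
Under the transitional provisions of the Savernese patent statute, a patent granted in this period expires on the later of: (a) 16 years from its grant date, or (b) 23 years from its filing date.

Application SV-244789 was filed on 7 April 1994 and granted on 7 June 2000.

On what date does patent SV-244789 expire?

(a) grant + 16 years → 7 June 2016.
(b) filing + 23 years → 7 April 2017.
Later of the two: 7 April 2017.

2017-04-07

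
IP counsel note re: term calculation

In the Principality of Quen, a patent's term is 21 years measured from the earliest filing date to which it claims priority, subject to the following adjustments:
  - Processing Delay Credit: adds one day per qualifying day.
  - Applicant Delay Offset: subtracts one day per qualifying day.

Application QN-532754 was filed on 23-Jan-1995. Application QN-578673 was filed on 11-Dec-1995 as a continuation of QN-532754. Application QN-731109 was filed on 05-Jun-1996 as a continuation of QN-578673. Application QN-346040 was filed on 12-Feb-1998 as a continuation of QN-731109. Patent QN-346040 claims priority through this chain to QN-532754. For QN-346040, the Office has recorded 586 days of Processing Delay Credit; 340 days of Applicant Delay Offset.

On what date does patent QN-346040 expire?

2016-09-25

Earliest priority filing: 23 January 1995.
Base term: 23 January 1995 + 21 years → 23 January 2016.
Processing Delay Credit: +586 days → 31 August 2017.
Applicant Delay Offset: −340 days → 25 September 2016.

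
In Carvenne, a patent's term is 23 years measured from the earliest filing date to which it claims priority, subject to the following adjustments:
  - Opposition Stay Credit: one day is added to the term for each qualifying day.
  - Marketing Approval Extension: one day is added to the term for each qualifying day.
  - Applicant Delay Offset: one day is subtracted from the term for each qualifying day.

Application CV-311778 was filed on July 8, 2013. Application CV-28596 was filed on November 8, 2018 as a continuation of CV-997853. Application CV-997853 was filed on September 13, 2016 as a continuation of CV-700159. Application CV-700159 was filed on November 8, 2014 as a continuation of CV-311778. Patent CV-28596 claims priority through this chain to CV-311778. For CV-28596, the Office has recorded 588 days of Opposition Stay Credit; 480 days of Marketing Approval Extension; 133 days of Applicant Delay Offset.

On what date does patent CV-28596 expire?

2039-01-29

Earliest priority filing: 8 July 2013.
Base term: 8 July 2013 + 23 years → 8 July 2036.
Opposition Stay Credit: +588 days → 16 February 2038.
Marketing Approval Extension: +480 days → 11 June 2039.
Applicant Delay Offset: −133 days → 29 January 2039.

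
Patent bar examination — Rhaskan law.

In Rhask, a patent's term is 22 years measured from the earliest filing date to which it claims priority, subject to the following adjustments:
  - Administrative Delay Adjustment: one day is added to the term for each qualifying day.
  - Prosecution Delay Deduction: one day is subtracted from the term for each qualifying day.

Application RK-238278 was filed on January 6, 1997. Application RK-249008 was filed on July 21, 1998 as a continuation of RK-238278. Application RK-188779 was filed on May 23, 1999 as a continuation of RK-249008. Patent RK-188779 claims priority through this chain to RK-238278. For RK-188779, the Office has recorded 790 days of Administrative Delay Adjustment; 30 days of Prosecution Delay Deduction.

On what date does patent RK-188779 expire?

2021-02-04

Earliest priority filing: 6 January 1997.
Base term: 6 January 1997 + 22 years → 6 January 2019.
Administrative Delay Adjustment: +790 days → 6 March 2021.
Prosecution Delay Deduction: −30 days → 4 February 2021.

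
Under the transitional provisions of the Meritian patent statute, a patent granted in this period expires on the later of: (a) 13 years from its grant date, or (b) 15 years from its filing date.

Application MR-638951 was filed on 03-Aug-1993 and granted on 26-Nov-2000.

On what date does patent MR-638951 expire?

2013-11-26

(a) grant + 13 years → 26 November 2013.
(b) filing + 15 years → 3 August 2008.
Later of the two: 26 November 2013.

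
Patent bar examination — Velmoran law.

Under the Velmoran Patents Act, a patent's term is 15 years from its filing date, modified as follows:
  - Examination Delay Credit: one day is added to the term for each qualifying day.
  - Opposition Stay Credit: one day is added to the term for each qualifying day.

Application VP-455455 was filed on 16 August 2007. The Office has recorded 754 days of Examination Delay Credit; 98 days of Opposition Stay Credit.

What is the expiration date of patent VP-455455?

Base term: filing date + 15 years → 16 August 2022.
Examination Delay Credit: +754 days → 8 September 2024.
Opposition Stay Credit: +98 days → 15 December 2024.

December 15, 2024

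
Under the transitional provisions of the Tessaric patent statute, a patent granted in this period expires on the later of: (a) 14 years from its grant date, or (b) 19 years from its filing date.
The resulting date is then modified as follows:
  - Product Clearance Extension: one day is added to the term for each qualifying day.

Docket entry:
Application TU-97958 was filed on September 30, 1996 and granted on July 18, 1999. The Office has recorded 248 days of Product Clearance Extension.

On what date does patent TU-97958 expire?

(a) grant + 14 years → 18 July 2013.
(b) filing + 19 years → 30 September 2015.
Later of the two: 30 September 2015.
Product Clearance Extension: +248 days → 4 June 2016.

June 4, 2016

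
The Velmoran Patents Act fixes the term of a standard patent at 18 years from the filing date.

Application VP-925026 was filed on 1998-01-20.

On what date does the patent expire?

January 20, 2016

Filing date + 18 years → 20 January 2016.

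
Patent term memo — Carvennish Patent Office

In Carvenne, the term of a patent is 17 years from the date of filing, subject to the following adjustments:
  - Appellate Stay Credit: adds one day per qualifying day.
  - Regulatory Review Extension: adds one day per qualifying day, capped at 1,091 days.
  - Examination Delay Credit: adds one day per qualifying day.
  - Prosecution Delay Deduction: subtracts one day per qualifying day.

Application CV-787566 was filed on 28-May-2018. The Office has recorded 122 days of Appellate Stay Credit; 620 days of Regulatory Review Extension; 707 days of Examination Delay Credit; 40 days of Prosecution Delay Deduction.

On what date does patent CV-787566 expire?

2039-04-06

Base term: filing date + 17 years → 28 May 2035.
Appellate Stay Credit: +122 days → 27 September 2035.
Regulatory Review Extension: 620 days (within the 1091-day cap) → +620 days → 8 June 2037.
Examination Delay Credit: +707 days → 16 May 2039.
Prosecution Delay Deduction: −40 days → 6 April 2039.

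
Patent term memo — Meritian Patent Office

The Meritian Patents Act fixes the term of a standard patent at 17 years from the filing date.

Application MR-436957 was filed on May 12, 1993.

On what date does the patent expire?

May 12, 2010

Filing date + 17 years → 12 May 2010.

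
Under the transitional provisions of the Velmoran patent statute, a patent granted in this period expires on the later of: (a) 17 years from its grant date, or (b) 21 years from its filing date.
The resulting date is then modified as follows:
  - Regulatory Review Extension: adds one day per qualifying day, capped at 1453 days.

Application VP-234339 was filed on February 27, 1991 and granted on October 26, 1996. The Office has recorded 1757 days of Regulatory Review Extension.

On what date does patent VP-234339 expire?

October 18, 2017

(a) grant + 17 years → 26 October 2013.
(b) filing + 21 years → 27 February 2012.
Later of the two: 26 October 2013.
Regulatory Review Extension: 1757 days claimed exceeds the 1453-day cap, so +1453 days → 18 October 2017.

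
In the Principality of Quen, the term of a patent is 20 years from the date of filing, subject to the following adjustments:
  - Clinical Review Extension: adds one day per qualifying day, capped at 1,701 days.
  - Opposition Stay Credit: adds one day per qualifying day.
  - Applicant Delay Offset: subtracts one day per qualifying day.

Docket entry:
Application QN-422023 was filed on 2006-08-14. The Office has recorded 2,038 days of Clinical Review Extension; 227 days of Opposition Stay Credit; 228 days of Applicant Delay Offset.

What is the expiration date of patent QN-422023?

2031-04-10

Base term: filing date + 20 years → 14 August 2026.
Clinical Review Extension: 2038 days claimed exceeds the 1701-day cap, so +1701 days → 11 April 2031.
Opposition Stay Credit: +227 days → 24 November 2031.
Applicant Delay Offset: −228 days → 10 April 2031.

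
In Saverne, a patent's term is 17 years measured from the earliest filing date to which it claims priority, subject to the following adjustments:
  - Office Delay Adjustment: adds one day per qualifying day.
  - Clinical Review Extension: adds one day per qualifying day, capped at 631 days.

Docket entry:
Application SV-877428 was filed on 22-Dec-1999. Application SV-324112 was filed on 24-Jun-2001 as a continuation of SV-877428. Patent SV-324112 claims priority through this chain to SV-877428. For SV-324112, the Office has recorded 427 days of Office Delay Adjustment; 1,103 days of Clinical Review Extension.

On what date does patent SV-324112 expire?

November 15, 2019

Earliest priority filing: 22 December 1999.
Base term: 22 December 1999 + 17 years → 22 December 2016.
Office Delay Adjustment: +427 days → 22 February 2018.
Clinical Review Extension: 1103 days claimed exceeds the 631-day cap, so +631 days → 15 November 2019.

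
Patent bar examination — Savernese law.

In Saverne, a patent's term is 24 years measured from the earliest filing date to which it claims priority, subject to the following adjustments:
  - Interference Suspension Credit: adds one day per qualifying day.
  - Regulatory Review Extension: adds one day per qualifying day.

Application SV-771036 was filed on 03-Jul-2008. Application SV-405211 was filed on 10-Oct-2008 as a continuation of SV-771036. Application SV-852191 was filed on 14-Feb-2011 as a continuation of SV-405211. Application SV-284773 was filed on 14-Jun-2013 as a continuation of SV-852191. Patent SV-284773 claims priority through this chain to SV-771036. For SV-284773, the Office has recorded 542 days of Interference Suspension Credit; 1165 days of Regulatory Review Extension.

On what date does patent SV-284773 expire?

March 6, 2037

Earliest priority filing: 3 July 2008.
Base term: 3 July 2008 + 24 years → 3 July 2032.
Interference Suspension Credit: +542 days → 27 December 2033.
Regulatory Review Extension: +1165 days → 6 March 2037.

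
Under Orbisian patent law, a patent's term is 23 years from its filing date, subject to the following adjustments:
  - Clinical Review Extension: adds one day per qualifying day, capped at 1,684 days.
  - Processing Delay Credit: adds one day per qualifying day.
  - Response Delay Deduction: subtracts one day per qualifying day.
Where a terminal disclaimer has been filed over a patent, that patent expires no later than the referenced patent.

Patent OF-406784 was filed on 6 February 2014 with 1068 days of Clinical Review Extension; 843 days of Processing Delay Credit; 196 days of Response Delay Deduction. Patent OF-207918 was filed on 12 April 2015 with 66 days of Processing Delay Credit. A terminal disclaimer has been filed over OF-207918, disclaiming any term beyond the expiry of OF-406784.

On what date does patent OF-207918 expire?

June 17, 2038

Natural term of OF-207918:
  Base: filing + 23 years → 12 April 2038.
  Processing Delay Credit: +66 days → 17 June 2038.
Expiry of referenced patent OF-406784:
  Base: filing + 23 years → 6 February 2037.
  Clinical Review Extension: 1068 days (within the 1684-day cap) → +1068 days → 10 January 2040.
  Processing Delay Credit: +843 days → 2 May 2042.
  Response Delay Deduction: −196 days → 18 October 2041.
Terminal disclaimer: OF-207918 expires on the earlier of 17 June 2038 and 18 October 2041.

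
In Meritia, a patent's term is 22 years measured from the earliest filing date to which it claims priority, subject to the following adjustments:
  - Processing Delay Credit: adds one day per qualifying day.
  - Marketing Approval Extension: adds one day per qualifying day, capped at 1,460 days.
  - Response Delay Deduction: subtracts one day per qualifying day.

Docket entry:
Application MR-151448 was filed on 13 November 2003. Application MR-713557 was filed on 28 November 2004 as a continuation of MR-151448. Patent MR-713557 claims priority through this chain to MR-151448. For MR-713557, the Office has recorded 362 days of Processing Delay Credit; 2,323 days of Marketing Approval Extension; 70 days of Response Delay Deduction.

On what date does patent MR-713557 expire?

Earliest priority filing: 13 November 2003.
Base term: 13 November 2003 + 22 years → 13 November 2025.
Processing Delay Credit: +362 days → 10 November 2026.
Marketing Approval Extension: 2323 days claimed exceeds the 1460-day cap, so +1460 days → 9 November 2030.
Response Delay Deduction: −70 days → 31 August 2030.

2030-08-31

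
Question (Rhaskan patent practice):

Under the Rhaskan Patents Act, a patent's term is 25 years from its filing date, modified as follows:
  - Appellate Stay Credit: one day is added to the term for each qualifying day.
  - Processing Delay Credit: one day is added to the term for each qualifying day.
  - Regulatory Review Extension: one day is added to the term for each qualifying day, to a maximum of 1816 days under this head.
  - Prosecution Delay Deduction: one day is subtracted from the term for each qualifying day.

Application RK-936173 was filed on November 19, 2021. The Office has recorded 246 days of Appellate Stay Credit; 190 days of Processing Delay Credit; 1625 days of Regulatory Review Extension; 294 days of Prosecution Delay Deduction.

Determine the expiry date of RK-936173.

Base term: filing date + 25 years → 19 November 2046.
Appellate Stay Credit: +246 days → 23 July 2047.
Processing Delay Credit: +190 days → 29 January 2048.
Regulatory Review Extension: 1625 days (within the 1816-day cap) → +1625 days → 11 July 2052.
Prosecution Delay Deduction: −294 days → 21 September 2051.

September 21, 2051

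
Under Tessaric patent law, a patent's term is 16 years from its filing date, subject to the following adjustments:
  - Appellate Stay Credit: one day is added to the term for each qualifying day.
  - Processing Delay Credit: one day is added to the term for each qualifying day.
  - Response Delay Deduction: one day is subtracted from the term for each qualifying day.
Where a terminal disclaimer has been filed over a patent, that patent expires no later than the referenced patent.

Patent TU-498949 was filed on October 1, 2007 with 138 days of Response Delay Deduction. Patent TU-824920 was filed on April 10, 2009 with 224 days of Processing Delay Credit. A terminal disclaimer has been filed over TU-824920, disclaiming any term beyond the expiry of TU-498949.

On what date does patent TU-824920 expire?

Natural term of TU-824920:
  Base: filing + 16 years → 10 April 2025.
  Processing Delay Credit: +224 days → 20 November 2025.
Expiry of referenced patent TU-498949:
  Base: filing + 16 years → 1 October 2023.
  Response Delay Deduction: −138 days → 16 May 2023.
Terminal disclaimer: TU-824920 expires on the earlier of 20 November 2025 and 16 May 2023.

May 16, 2023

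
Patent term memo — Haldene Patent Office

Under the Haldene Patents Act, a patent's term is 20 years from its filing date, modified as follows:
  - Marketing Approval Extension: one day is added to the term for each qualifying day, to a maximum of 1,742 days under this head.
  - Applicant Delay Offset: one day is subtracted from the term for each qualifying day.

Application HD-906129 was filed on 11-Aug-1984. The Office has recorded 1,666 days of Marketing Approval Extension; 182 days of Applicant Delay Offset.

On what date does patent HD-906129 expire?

2008-09-03

Base term: filing date + 20 years → 11 August 2004.
Marketing Approval Extension: 1666 days (within the 1742-day cap) → +1666 days → 4 March 2009.
Applicant Delay Offset: −182 days → 3 September 2008.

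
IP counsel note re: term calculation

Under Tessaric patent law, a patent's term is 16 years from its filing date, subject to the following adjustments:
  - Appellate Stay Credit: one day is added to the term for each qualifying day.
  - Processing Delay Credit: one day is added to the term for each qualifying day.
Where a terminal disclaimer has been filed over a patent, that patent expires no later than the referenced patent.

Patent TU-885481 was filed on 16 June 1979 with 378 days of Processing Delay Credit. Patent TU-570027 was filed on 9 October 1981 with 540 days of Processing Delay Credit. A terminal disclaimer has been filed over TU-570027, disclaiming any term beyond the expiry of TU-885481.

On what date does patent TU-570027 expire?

1996-06-28

Natural term of TU-570027:
  Base: filing + 16 years → 9 October 1997.
  Processing Delay Credit: +540 days → 2 April 1999.
Expiry of referenced patent TU-885481:
  Base: filing + 16 years → 16 June 1995.
  Processing Delay Credit: +378 days → 28 June 1996.
Terminal disclaimer: TU-570027 expires on the earlier of 2 April 1999 and 28 June 1996.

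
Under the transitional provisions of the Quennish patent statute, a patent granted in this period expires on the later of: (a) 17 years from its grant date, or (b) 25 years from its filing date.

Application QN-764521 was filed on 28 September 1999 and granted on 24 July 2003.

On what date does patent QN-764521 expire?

September 28, 2024

(a) grant + 17 years → 24 July 2020.
(b) filing + 25 years → 28 September 2024.
Later of the two: 28 September 2024.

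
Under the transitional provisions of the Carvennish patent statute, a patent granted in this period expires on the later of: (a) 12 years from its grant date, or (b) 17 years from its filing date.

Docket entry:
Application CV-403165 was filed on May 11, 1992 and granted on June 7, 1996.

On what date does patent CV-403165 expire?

May 11, 2009

(a) grant + 12 years → 7 June 2008.
(b) filing + 17 years → 11 May 2009.
Later of the two: 11 May 2009.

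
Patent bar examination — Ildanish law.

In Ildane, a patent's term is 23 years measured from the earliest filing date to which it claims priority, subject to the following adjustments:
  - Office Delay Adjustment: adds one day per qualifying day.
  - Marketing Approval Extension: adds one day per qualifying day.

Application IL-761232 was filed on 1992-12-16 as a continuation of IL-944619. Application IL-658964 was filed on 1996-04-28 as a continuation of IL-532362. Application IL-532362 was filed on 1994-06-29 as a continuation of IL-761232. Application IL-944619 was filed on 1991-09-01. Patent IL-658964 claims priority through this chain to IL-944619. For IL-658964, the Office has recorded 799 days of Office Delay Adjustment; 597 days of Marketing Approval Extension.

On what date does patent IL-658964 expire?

2018-06-28

Earliest priority filing: 1 September 1991.
Base term: 1 September 1991 + 23 years → 1 September 2014.
Office Delay Adjustment: +799 days → 8 November 2016.
Marketing Approval Extension: +597 days → 28 June 2018.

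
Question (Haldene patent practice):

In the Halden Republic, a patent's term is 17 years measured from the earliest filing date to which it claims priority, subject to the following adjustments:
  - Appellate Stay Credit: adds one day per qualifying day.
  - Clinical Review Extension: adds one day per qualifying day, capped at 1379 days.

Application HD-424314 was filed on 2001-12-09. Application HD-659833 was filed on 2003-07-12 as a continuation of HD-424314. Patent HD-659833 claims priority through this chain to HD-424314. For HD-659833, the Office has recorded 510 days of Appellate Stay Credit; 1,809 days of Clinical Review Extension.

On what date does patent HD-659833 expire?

2024-02-10

Earliest priority filing: 9 December 2001.
Base term: 9 December 2001 + 17 years → 9 December 2018.
Appellate Stay Credit: +510 days → 2 May 2020.
Clinical Review Extension: 1809 days claimed exceeds the 1379-day cap, so +1379 days → 10 February 2024.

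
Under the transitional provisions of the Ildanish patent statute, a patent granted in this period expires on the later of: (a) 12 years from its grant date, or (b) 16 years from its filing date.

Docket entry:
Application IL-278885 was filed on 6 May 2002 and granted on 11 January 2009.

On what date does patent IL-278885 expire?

2021-01-11

(a) grant + 12 years → 11 January 2021.
(b) filing + 16 years → 6 May 2018.
Later of the two: 11 January 2021.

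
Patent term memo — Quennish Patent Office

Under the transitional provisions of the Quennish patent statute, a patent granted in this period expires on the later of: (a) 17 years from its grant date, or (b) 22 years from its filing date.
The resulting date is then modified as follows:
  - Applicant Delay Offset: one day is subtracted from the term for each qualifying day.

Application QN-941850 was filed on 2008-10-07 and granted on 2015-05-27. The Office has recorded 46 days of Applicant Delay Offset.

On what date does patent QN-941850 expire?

April 11, 2032

(a) grant + 17 years → 27 May 2032.
(b) filing + 22 years → 7 October 2030.
Later of the two: 27 May 2032.
Applicant Delay Offset: −46 days → 11 April 2032.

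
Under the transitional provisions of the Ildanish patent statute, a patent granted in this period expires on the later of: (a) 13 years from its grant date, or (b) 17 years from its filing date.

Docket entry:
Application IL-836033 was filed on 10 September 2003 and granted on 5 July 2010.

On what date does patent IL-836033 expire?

(a) grant + 13 years → 5 July 2023.
(b) filing + 17 years → 10 September 2020.
Later of the two: 5 July 2023.

2023-07-05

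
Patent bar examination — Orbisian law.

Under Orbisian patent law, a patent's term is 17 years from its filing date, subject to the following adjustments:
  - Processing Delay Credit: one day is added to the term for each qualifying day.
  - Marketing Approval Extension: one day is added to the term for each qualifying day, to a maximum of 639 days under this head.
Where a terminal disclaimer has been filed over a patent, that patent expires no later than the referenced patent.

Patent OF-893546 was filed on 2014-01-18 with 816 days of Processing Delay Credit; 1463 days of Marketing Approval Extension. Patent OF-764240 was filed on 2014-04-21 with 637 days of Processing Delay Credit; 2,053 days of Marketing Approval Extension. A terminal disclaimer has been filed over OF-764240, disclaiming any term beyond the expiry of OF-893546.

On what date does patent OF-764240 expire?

2034-10-18

Natural term of OF-764240:
  Base: filing + 17 years → 21 April 2031.
  Processing Delay Credit: +637 days → 17 January 2033.
  Marketing Approval Extension: 2053 days claimed exceeds the 639-day cap, so +639 days → 18 October 2034.
Expiry of referenced patent OF-893546:
  Base: filing + 17 years → 18 January 2031.
  Processing Delay Credit: +816 days → 13 April 2033.
  Marketing Approval Extension: 1463 days claimed exceeds the 639-day cap, so +639 days → 12 January 2035.
Terminal disclaimer: OF-764240 expires on the earlier of 18 October 2034 and 12 January 2035.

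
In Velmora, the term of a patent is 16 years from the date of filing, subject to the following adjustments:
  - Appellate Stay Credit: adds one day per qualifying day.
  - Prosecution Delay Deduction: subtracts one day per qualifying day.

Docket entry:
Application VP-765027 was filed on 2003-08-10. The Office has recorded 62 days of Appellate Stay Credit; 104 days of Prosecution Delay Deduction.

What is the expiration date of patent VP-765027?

Base term: filing date + 16 years → 10 August 2019.
Appellate Stay Credit: +62 days → 11 October 2019.
Prosecution Delay Deduction: −104 days → 29 June 2019.

June 29, 2019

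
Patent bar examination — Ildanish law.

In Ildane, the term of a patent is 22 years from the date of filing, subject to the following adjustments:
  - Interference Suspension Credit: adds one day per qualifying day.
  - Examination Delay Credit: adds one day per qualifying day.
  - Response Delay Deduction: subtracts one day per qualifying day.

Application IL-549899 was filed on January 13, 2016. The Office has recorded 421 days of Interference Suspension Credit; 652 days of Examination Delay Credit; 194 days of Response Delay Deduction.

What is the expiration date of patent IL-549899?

Base term: filing date + 22 years → 13 January 2038.
Interference Suspension Credit: +421 days → 10 March 2039.
Examination Delay Credit: +652 days → 21 December 2040.
Response Delay Deduction: −194 days → 10 June 2040.

June 10, 2040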